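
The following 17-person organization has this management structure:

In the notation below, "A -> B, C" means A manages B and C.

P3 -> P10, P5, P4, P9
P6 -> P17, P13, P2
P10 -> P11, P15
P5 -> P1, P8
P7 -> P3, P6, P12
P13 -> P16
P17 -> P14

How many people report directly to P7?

3

P7 directly manages P3, P6, P12. That is 3 direct reports.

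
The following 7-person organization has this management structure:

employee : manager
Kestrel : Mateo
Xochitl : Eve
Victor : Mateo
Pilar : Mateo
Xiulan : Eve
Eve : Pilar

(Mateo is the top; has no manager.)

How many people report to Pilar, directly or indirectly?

Pilar directly manages Eve. Under Eve: Xochitl, Xiulan (2). That's 3 in total.

3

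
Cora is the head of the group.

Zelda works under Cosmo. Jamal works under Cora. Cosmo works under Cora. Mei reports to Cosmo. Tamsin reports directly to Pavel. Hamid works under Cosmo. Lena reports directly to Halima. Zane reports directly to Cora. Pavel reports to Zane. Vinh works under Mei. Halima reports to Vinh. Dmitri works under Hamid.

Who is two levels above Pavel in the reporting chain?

Cora

Pavel reports to Zane, and Zane reports to Cora. So Pavel's skip-level manager is Cora.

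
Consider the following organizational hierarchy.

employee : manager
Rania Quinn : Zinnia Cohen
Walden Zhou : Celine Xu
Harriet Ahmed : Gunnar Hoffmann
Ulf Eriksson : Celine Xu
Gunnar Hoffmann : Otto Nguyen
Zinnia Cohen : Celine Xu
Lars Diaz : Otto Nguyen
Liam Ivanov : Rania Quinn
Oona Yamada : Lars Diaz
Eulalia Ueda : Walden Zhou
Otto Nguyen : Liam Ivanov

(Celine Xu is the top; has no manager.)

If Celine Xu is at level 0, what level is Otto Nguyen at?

4

Chain from Otto Nguyen up to Celine Xu: Otto Nguyen → Liam Ivanov → Rania Quinn → Zinnia Cohen → Celine Xu. That is 4 steps up, so Otto Nguyen is 4 levels below Celine Xu.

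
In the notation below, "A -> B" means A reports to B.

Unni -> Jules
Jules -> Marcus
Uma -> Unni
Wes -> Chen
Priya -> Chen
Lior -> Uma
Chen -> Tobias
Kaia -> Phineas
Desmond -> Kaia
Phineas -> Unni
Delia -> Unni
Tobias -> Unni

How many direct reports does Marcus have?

Marcus directly manages Jules. That is 1 direct report.

1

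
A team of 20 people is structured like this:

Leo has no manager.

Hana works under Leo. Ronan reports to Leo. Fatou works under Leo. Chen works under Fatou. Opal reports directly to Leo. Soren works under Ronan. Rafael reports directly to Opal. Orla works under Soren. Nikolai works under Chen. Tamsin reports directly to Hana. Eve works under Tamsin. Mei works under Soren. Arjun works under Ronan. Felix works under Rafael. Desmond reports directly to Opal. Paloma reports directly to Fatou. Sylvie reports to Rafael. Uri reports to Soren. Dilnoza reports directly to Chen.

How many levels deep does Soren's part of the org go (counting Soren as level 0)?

The longest chain under Soren runs Soren → Uri, which is 1 level below Soren.

1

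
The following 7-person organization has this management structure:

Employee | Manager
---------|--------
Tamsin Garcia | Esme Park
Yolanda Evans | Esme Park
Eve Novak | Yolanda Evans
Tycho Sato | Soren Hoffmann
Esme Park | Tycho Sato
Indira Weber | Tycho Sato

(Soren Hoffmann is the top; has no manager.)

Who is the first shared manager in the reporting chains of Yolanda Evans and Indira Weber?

Yolanda Evans's chain of managers is Esme Park, Tycho Sato, Soren Hoffmann. Indira Weber's chain of managers is Tycho Sato, Soren Hoffmann. The first manager that appears in both chains is Tycho Sato.

Tycho Sato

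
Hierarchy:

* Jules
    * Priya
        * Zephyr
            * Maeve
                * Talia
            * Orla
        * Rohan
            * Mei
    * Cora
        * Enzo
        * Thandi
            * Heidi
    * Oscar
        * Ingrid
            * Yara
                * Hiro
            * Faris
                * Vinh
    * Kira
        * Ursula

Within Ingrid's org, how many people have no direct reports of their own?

The people in Ingrid's organization with no one reporting to them are Vinh, Hiro. That is 2.

2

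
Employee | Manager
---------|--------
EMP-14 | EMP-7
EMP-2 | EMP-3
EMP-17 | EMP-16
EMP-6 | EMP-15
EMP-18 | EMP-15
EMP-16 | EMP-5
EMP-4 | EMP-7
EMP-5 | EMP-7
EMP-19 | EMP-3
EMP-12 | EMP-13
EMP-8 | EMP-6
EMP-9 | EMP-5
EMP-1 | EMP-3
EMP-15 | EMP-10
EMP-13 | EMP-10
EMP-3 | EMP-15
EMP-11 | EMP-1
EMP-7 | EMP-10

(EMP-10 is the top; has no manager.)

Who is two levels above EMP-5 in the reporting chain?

EMP-10

EMP-5 reports to EMP-7, and EMP-7 reports to EMP-10. So EMP-5's skip-level manager is EMP-10.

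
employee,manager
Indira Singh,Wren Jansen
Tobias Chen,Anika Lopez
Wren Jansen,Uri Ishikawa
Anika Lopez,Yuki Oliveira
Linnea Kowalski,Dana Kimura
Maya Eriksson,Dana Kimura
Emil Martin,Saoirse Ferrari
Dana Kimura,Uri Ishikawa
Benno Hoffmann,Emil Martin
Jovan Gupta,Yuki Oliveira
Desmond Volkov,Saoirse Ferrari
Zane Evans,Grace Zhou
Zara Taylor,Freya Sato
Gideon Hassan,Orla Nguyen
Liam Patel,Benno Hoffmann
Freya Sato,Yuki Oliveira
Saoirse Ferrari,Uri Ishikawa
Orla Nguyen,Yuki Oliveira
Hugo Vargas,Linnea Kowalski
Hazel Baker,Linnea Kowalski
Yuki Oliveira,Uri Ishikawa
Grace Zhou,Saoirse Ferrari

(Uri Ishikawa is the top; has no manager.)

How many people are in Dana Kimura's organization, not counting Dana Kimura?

Dana Kimura directly manages Linnea Kowalski, Maya Eriksson. Under Linnea Kowalski: Hugo Vargas, Hazel Baker (2). Maya Eriksson has no reports. So Dana Kimura's organization is 2 direct reports plus everyone under them: 3 + 1 = 4.

4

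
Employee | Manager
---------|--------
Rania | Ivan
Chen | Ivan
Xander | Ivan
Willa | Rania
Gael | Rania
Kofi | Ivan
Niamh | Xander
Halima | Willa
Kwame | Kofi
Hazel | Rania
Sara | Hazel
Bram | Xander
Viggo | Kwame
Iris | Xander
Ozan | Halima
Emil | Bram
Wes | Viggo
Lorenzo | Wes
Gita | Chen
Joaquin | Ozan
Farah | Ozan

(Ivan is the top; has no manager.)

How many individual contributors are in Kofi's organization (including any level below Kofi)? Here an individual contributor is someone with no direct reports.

The only person in Kofi's organization with no one reporting to them is Lorenzo. That is 1.

1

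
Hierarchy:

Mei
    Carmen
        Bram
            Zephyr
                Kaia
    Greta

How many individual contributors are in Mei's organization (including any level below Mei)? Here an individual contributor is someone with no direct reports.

The people in Mei's organization with no one reporting to them are Greta, Kaia. That is 2.

2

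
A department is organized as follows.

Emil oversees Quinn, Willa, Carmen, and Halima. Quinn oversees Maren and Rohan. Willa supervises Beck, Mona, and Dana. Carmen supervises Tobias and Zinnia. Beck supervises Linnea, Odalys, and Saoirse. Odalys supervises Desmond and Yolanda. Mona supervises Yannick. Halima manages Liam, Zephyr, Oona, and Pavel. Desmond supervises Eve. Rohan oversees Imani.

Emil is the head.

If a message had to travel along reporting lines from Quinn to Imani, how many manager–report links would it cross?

2

Imani is in Quinn's organization: the chain from Imani up to Quinn is Imani → Rohan → Quinn, which is 2 links.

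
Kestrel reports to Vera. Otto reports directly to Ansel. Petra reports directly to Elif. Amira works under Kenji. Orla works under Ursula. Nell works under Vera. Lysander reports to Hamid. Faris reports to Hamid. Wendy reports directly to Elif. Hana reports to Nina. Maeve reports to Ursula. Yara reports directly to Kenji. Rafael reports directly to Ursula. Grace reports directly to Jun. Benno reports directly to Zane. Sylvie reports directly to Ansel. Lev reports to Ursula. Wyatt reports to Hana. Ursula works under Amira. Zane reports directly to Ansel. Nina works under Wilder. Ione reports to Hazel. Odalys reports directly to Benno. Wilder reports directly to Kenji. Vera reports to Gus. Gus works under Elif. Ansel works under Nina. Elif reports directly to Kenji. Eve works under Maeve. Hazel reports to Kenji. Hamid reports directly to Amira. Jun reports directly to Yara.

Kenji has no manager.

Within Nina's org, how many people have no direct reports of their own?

4

The people in Nina's organization with no one reporting to them are Wyatt, Sylvie, Otto, Odalys. That is 4.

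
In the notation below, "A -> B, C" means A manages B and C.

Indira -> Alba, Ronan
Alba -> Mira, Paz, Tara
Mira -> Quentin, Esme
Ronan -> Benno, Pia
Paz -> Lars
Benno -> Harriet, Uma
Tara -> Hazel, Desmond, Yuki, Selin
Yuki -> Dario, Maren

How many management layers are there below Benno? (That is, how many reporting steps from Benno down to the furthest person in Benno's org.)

1

The longest chain under Benno runs Benno → Uma, which is 1 level below Benno.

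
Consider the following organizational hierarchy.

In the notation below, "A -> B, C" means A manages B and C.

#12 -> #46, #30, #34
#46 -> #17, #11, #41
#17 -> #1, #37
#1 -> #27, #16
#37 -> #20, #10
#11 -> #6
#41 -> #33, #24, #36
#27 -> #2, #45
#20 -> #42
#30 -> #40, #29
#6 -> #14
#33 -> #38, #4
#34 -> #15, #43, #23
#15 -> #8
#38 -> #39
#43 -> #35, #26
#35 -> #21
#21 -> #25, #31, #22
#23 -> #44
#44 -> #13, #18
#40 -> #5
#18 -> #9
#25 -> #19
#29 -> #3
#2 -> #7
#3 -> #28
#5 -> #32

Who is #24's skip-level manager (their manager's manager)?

#24 reports to #41, and #41 reports to #46. So #24's skip-level manager is #46.

#46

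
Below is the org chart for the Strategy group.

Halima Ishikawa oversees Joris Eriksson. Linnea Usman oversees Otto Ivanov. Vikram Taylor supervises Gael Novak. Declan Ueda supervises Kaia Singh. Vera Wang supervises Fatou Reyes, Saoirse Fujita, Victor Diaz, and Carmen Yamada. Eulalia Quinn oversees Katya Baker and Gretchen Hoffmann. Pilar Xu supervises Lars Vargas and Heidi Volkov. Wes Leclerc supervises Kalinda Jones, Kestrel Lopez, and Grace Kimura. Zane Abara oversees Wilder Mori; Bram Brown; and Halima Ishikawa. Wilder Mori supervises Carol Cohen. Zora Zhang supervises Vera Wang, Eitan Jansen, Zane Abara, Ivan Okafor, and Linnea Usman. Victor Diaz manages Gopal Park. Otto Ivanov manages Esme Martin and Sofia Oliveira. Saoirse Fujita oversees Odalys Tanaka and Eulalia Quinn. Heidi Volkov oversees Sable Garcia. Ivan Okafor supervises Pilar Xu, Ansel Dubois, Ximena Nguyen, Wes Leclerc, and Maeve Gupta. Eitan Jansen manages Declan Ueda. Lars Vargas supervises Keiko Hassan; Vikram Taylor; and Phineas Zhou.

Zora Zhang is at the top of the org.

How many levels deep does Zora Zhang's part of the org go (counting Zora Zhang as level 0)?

The longest chain under Zora Zhang runs Zora Zhang → Ivan Okafor → Pilar Xu → Lars Vargas → Vikram Taylor → Gael Novak, which is 5 levels below Zora Zhang.

5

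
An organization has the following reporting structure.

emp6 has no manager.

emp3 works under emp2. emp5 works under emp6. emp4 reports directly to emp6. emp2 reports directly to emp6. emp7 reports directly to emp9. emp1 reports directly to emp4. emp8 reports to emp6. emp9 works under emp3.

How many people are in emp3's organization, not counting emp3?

2

emp3 directly manages emp9. Under emp9: emp7 (1). That's 2 in total.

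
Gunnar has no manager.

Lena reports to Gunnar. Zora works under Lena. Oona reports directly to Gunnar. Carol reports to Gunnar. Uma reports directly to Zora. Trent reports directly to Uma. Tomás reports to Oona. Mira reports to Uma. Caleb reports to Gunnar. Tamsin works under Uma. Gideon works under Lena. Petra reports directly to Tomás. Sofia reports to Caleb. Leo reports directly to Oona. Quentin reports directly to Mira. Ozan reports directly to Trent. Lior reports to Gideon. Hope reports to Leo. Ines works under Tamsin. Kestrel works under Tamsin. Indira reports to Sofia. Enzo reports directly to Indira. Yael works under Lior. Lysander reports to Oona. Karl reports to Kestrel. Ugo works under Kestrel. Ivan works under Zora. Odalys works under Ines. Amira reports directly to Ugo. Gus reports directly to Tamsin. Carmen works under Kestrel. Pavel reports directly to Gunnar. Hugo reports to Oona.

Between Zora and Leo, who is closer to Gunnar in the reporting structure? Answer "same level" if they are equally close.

same level

Both Zora and Leo are 2 levels below Gunnar.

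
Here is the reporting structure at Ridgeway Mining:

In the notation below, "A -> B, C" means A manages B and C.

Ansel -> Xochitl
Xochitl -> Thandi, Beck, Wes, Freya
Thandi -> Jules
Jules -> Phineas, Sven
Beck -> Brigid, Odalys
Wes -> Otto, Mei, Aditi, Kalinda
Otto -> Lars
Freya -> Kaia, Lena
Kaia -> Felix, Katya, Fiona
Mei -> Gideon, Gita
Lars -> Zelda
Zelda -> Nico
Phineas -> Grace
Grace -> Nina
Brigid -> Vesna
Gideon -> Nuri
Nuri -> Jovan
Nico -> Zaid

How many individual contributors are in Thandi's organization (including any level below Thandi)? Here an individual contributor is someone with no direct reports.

2

The people in Thandi's organization with no one reporting to them are Sven, Nina. That is 2.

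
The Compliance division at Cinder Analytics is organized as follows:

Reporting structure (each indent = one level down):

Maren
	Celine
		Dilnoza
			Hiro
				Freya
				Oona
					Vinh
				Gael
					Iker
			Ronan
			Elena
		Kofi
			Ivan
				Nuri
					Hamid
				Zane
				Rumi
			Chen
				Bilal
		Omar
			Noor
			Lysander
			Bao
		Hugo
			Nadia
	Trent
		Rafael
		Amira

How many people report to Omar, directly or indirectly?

3

Omar directly manages Noor, Lysander, Bao. Noor has no reports. Lysander has no reports. Bao has no reports. So Omar's organization is 3 direct reports plus everyone under them: 1 + 1 + 1 = 3.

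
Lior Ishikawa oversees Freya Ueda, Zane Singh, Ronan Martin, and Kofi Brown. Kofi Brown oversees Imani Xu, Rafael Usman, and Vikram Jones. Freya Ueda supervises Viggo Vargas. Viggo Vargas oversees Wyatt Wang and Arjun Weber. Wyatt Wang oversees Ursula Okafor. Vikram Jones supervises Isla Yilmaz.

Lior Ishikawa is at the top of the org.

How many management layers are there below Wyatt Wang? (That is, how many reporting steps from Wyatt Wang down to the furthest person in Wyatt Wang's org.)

The longest chain under Wyatt Wang runs Wyatt Wang → Ursula Okafor, which is 1 level below Wyatt Wang.

1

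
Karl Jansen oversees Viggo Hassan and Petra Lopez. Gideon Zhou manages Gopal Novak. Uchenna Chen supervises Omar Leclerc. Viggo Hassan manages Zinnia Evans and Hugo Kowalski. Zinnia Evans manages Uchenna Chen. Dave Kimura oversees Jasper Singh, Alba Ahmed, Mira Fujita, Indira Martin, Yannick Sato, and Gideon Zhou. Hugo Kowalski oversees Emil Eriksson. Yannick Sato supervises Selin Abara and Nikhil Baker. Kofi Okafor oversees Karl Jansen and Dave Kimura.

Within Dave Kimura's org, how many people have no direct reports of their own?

7

The people in Dave Kimura's organization with no one reporting to them are Gopal Novak, Selin Abara, Nikhil Baker, Indira Martin, Mira Fujita, Alba Ahmed, Jasper Singh. That is 7.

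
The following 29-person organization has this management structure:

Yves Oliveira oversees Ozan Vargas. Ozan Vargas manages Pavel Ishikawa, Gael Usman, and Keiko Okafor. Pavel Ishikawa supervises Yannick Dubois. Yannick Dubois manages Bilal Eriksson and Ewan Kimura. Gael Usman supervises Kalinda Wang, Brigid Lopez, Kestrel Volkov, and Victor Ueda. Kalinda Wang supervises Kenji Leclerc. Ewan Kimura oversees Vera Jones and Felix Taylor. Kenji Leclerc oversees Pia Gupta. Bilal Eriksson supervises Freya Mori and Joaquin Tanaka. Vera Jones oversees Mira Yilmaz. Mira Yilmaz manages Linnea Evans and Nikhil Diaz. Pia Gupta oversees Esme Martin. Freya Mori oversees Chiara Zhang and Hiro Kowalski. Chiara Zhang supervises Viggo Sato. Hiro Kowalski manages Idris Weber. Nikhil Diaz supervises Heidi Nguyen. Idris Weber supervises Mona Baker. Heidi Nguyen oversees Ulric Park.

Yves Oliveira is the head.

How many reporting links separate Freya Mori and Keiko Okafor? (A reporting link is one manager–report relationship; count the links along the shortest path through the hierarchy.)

5

Freya Mori is 4 levels below Ozan Vargas, and Keiko Okafor is 1 level below Ozan Vargas (their lowest common manager). The shortest path runs up from Freya Mori to Ozan Vargas and back down to Keiko Okafor: 4 + 1 = 5 links.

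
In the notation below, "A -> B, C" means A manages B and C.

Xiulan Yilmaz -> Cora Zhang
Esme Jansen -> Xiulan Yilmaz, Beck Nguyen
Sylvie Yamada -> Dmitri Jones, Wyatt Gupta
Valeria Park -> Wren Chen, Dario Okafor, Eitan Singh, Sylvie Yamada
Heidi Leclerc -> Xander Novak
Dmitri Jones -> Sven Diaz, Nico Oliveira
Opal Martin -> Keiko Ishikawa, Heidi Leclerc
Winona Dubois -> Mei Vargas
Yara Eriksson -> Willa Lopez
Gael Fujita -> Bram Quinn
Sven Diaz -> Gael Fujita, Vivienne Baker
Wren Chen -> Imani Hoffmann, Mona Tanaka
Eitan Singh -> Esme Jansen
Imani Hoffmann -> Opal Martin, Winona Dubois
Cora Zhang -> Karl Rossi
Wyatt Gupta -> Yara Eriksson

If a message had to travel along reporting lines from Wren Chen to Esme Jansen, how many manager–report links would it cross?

3

Wren Chen is 1 level below Valeria Park, and Esme Jansen is 2 levels below Valeria Park (their lowest common manager). The shortest path runs up from Wren Chen to Valeria Park and back down to Esme Jansen: 1 + 2 = 3 links.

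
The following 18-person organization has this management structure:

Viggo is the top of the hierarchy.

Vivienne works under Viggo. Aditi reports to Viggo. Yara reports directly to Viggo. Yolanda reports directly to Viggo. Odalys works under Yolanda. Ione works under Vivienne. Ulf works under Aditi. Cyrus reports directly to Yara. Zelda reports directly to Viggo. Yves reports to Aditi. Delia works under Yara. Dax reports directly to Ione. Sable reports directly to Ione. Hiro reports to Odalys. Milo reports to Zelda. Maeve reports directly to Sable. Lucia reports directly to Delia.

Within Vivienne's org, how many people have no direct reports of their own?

The people in Vivienne's organization with no one reporting to them are Maeve, Dax. That is 2.

2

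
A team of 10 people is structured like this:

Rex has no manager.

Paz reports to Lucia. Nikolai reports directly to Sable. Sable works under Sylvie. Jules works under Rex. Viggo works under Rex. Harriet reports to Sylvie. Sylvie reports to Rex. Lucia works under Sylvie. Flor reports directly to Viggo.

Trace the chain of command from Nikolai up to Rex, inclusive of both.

Nikolai -> Sable -> Sylvie -> Rex

Nikolai reports to Sable. Sable reports to Sylvie. Sylvie reports to Rex. Rex is at the top.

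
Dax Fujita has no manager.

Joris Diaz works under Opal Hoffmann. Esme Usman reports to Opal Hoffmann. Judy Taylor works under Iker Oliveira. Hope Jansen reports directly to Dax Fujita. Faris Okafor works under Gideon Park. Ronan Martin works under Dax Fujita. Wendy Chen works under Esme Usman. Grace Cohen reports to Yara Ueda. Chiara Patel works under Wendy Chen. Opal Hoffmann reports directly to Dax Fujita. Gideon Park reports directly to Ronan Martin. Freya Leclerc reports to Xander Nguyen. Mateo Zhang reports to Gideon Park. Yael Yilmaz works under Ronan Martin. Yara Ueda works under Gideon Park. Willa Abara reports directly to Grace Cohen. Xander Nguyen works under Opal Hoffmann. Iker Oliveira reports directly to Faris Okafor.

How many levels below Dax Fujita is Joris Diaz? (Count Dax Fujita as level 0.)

2

Chain from Joris Diaz up to Dax Fujita: Joris Diaz → Opal Hoffmann → Dax Fujita. That is 2 steps up, so Joris Diaz is 2 levels below Dax Fujita.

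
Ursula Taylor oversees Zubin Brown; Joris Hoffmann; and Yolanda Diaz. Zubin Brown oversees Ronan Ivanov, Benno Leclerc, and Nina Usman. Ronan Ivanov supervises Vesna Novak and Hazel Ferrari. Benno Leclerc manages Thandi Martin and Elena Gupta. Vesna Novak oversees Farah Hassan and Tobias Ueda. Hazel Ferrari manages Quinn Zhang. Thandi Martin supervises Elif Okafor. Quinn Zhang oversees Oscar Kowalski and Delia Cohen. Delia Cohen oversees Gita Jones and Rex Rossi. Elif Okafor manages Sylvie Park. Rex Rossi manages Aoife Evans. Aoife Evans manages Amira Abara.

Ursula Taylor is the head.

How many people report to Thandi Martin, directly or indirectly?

Thandi Martin directly manages Elif Okafor. Under Elif Okafor: Sylvie Park (1). That's 2 in total.

2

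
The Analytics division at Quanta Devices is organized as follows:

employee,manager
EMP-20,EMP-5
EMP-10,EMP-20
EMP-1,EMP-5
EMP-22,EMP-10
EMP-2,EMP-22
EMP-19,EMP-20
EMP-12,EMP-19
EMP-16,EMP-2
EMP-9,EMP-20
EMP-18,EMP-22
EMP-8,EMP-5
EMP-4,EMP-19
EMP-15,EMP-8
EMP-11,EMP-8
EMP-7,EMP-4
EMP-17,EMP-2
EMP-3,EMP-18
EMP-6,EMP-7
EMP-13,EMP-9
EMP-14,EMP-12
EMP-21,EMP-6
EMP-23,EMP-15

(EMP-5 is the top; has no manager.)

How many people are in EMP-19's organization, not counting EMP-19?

6

EMP-19 directly manages EMP-12, EMP-4. Under EMP-12: EMP-14 (1). Under EMP-4: EMP-7, EMP-6, EMP-21 (3). So EMP-19's organization is 2 direct reports plus everyone under them: 2 + 4 = 6.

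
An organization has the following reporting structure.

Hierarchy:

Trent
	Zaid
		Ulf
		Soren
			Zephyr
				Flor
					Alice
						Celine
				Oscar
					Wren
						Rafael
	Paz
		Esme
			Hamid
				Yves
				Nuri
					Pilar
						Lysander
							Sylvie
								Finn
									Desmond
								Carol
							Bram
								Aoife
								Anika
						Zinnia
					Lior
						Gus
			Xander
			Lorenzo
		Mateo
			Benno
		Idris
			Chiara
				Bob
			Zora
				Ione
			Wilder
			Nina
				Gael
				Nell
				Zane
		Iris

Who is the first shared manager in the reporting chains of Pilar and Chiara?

Pilar's chain of managers is Nuri, Hamid, Esme, Paz, Trent. Chiara's chain of managers is Idris, Paz, Trent. The first manager that appears in both chains is Paz.

Paz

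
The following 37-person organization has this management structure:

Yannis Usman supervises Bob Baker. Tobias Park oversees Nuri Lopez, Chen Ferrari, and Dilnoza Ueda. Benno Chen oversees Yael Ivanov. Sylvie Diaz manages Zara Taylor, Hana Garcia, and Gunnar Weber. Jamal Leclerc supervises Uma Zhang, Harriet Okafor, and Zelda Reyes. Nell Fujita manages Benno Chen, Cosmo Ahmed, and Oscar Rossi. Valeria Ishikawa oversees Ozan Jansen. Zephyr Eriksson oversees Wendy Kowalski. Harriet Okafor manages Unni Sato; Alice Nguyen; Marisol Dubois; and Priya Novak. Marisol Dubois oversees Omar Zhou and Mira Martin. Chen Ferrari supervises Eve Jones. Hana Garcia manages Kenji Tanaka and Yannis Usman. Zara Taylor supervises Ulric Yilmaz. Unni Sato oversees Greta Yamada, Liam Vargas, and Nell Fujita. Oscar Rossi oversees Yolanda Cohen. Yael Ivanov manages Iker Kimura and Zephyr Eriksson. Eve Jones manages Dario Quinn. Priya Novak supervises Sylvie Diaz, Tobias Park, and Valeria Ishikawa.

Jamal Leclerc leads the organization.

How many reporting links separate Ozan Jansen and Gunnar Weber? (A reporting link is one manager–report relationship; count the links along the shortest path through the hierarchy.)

Ozan Jansen is 2 levels below Priya Novak, and Gunnar Weber is 2 levels below Priya Novak (their lowest common manager). The shortest path runs up from Ozan Jansen to Priya Novak and back down to Gunnar Weber: 2 + 2 = 4 links.

4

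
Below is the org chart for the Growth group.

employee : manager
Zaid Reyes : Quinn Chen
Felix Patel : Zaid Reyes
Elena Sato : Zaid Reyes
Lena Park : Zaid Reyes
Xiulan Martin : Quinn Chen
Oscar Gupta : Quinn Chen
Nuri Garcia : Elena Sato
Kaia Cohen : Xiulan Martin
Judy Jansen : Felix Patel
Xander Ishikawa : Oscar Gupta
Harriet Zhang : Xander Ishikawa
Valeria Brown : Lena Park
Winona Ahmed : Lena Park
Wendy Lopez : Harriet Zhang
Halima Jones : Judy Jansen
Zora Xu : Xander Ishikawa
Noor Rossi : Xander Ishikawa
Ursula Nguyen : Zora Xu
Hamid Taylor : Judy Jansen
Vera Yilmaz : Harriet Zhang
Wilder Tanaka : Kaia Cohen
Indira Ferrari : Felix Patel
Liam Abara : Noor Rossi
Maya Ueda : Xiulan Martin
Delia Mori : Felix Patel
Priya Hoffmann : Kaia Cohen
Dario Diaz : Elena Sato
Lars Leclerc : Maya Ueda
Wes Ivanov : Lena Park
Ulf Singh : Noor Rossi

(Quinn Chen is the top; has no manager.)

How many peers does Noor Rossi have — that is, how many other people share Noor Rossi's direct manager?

2

Noor Rossi reports to Xander Ishikawa. Xander Ishikawa's other direct reports are Harriet Zhang, Zora Xu — 2 peers.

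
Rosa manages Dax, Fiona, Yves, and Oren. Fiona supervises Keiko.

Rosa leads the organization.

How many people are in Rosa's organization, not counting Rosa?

5

Rosa directly manages Dax, Fiona, Yves, Oren. Dax has no reports. Under Fiona: Keiko (1). Yves has no reports. Oren has no reports. So Rosa's organization is 4 direct reports plus everyone under them: 1 + 2 + 1 + 1 = 5.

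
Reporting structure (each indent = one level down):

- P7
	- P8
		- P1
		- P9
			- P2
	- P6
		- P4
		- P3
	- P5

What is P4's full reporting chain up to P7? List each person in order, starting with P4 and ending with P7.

P4 reports to P6. P6 reports to P7. P7 is at the top.

P4 -> P6 -> P7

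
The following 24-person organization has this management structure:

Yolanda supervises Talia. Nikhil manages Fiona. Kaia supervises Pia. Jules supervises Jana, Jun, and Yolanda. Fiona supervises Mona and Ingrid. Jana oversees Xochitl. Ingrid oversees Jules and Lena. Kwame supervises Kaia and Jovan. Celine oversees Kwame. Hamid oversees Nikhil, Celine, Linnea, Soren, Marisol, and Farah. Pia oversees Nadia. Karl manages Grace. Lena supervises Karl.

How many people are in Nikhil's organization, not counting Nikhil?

Nikhil directly manages Fiona. Under Fiona: Mona, Ingrid, Lena, Karl, Grace, Jules, Jun, Yolanda, Talia, Jana, Xochitl (11). That's 12 in total.

12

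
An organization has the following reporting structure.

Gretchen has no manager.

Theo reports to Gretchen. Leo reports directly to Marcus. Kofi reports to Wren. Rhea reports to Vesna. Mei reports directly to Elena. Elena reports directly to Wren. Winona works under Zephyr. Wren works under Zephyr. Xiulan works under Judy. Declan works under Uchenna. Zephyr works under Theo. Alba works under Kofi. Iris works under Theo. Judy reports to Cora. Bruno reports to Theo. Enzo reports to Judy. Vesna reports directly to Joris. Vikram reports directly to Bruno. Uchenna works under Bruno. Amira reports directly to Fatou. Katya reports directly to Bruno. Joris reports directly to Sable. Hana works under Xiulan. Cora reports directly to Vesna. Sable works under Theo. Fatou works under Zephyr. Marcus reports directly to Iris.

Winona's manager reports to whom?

Winona reports to Zephyr, and Zephyr reports to Theo. So Winona's skip-level manager is Theo.

Theo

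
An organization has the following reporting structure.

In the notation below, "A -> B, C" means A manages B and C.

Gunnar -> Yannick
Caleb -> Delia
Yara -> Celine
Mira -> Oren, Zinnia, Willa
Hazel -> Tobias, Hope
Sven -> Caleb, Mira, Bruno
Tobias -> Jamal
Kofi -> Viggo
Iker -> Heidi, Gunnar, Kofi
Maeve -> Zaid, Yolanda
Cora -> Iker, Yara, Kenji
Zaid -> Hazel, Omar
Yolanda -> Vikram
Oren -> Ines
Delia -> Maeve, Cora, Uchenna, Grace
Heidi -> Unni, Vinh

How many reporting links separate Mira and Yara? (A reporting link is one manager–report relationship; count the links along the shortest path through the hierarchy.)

5

Mira is 1 level below Sven, and Yara is 4 levels below Sven (their lowest common manager). The shortest path runs up from Mira to Sven and back down to Yara: 1 + 4 = 5 links.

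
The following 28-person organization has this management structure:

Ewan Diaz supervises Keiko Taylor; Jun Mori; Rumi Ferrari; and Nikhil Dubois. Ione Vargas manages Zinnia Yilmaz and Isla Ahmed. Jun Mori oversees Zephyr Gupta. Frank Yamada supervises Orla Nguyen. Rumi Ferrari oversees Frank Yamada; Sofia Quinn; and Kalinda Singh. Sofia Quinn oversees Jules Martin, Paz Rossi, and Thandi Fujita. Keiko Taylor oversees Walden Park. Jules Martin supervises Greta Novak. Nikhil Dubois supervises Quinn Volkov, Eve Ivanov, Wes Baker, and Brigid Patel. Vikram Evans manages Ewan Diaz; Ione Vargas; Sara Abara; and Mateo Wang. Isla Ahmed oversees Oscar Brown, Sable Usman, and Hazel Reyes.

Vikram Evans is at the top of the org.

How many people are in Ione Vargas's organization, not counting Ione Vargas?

5

Ione Vargas directly manages Zinnia Yilmaz, Isla Ahmed. Zinnia Yilmaz has no reports. Under Isla Ahmed: Hazel Reyes, Sable Usman, Oscar Brown (3). So Ione Vargas's organization is 2 direct reports plus everyone under them: 1 + 4 = 5.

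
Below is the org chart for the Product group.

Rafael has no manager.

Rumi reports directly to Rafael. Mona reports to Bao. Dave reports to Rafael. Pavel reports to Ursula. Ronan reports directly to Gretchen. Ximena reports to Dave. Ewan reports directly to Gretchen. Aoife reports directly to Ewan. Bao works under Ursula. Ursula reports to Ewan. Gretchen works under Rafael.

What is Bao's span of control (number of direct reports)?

Bao directly manages Mona. That is 1 direct report.

1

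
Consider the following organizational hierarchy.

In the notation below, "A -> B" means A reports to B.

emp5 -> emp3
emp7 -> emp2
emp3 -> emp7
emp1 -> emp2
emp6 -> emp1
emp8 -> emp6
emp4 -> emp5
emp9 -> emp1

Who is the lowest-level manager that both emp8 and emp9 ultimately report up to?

emp1

emp8's chain of managers is emp6, emp1, emp2. emp9's chain of managers is emp1, emp2. The first manager that appears in both chains is emp1.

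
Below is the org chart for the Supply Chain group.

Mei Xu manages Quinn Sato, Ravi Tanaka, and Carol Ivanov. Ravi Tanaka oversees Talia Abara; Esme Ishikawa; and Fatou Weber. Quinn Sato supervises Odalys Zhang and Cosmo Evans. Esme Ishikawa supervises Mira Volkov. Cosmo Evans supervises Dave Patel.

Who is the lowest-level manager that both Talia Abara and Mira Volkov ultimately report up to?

Talia Abara's chain of managers is Ravi Tanaka, Mei Xu. Mira Volkov's chain of managers is Esme Ishikawa, Ravi Tanaka, Mei Xu. The first manager that appears in both chains is Ravi Tanaka.

Ravi Tanaka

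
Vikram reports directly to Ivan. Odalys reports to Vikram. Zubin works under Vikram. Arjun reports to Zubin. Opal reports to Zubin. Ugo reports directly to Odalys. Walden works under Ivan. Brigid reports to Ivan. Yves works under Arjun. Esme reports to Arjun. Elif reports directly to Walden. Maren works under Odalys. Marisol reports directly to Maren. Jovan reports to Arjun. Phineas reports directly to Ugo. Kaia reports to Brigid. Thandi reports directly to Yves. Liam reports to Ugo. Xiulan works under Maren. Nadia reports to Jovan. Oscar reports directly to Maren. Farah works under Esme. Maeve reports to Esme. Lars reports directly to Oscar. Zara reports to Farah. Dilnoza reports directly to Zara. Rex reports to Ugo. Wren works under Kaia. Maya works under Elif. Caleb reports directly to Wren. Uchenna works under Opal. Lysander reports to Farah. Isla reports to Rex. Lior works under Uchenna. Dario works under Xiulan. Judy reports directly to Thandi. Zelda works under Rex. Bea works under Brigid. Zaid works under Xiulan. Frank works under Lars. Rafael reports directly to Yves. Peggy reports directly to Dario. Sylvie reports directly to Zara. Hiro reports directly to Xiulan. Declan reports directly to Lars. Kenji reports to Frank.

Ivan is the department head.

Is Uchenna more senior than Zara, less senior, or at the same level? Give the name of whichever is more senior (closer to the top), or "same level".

Uchenna

Uchenna is 4 levels below Ivan; Zara is 6. Uchenna is higher.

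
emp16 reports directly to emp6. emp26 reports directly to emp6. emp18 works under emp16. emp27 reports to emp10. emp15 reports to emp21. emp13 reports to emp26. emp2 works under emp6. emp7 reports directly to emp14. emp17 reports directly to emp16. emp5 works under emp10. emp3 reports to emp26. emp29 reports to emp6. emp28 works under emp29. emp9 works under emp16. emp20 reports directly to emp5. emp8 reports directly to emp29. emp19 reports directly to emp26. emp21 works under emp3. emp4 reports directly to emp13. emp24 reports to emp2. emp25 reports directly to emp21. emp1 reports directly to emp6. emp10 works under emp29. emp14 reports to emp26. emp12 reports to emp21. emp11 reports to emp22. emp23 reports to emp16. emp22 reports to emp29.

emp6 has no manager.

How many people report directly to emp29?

emp29 directly manages emp22, emp10, emp8, emp28. That is 4 direct reports.

4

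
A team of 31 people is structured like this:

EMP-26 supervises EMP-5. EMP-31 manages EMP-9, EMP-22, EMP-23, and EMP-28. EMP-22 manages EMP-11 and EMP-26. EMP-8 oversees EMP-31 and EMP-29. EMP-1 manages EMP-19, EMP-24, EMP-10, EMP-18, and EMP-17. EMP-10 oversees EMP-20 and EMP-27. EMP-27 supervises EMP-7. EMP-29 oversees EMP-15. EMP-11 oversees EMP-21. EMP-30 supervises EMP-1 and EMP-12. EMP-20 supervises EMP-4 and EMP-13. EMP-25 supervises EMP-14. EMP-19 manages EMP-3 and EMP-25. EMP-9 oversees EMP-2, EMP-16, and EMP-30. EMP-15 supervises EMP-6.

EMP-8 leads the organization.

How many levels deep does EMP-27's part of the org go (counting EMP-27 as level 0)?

The longest chain under EMP-27 runs EMP-27 → EMP-7, which is 1 level below EMP-27.

1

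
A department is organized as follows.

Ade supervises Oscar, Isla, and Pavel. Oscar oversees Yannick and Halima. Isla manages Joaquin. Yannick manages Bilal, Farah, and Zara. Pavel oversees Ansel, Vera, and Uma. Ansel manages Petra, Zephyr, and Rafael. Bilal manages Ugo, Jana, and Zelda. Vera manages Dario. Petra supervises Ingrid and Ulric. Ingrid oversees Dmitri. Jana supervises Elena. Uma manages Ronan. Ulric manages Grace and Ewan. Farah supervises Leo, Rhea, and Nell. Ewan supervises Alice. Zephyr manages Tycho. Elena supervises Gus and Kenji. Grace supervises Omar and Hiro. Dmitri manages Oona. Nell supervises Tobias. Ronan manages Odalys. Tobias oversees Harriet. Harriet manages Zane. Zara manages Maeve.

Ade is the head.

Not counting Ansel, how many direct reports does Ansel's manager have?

2

Ansel reports to Pavel. Pavel's other direct reports are Vera, Uma — 2 peers.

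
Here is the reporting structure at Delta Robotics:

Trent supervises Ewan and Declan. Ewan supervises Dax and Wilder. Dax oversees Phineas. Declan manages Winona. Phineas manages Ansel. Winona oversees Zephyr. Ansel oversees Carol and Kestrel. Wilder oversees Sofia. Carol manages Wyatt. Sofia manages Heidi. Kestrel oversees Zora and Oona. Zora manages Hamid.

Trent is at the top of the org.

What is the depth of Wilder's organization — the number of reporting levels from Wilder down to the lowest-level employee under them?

2

The longest chain under Wilder runs Wilder → Sofia → Heidi, which is 2 levels below Wilder.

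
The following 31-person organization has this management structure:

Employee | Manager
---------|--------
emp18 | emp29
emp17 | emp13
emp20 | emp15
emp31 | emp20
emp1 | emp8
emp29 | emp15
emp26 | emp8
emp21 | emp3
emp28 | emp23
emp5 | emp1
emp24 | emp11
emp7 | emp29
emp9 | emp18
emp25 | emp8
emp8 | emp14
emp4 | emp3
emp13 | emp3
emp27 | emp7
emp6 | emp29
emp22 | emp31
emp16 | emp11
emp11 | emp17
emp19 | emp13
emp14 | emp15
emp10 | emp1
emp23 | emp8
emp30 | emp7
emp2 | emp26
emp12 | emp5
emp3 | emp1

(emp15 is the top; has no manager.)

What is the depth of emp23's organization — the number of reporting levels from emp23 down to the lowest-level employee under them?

1

The longest chain under emp23 runs emp23 → emp28, which is 1 level below emp23.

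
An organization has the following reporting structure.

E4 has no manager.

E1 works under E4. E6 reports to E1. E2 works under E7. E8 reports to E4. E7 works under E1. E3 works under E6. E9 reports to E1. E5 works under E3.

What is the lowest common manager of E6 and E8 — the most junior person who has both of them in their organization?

E4

E6's chain of managers is E1, E4. E8's chain of managers is E4. The first manager that appears in both chains is E4.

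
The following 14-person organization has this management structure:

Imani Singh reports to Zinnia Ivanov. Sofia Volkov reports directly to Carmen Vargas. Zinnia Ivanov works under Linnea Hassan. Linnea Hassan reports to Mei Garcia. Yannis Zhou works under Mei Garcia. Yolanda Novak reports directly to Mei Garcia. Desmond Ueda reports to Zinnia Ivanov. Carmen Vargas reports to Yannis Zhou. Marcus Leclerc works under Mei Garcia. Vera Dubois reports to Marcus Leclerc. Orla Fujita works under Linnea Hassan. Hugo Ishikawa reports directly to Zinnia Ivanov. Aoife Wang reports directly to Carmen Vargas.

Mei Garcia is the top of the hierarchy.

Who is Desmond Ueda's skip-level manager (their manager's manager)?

Desmond Ueda reports to Zinnia Ivanov, and Zinnia Ivanov reports to Linnea Hassan. So Desmond Ueda's skip-level manager is Linnea Hassan.

Linnea Hassan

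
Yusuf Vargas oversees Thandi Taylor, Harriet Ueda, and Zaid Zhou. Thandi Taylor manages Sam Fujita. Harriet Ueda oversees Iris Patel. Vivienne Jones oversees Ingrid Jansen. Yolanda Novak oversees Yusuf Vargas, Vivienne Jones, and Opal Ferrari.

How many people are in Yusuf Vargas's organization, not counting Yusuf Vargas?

Yusuf Vargas directly manages Harriet Ueda, Thandi Taylor, Zaid Zhou. Under Harriet Ueda: Iris Patel (1). Under Thandi Taylor: Sam Fujita (1). Zaid Zhou has no reports. So Yusuf Vargas's organization is 3 direct reports plus everyone under them: 2 + 2 + 1 = 5.

5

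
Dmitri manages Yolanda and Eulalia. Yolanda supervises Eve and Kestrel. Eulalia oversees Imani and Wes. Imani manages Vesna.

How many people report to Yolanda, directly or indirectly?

Yolanda directly manages Kestrel, Eve. Kestrel has no reports. Eve has no reports. So Yolanda's organization is 2 direct reports plus everyone under them: 1 + 1 = 2.

2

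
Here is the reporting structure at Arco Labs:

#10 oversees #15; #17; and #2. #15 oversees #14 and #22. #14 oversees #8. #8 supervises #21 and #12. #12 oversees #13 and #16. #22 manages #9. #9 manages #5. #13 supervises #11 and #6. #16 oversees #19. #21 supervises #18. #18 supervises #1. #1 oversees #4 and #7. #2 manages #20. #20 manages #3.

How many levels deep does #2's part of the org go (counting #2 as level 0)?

2

The longest chain under #2 runs #2 → #20 → #3, which is 2 levels below #2.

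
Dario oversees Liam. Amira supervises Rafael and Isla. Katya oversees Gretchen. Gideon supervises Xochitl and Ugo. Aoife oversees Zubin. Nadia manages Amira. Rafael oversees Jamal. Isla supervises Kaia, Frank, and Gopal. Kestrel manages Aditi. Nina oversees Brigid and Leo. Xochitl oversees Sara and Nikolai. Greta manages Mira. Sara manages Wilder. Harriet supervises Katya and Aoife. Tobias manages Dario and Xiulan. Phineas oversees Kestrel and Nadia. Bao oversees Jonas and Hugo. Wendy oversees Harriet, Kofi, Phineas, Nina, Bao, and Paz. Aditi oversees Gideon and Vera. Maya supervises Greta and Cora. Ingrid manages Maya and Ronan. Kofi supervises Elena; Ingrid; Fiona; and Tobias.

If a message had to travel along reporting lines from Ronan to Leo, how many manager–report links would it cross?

5

Ronan is 3 levels below Wendy, and Leo is 2 levels below Wendy (their lowest common manager). The shortest path runs up from Ronan to Wendy and back down to Leo: 3 + 2 = 5 links.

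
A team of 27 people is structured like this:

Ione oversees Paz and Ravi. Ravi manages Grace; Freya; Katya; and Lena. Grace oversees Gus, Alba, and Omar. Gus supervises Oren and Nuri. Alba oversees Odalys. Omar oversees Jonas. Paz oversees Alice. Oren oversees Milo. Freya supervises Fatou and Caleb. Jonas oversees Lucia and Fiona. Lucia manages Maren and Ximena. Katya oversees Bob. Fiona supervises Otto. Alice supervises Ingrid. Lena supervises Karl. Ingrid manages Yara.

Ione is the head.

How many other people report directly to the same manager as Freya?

3

Freya reports to Ravi. Ravi's other direct reports are Grace, Katya, Lena — 3 peers.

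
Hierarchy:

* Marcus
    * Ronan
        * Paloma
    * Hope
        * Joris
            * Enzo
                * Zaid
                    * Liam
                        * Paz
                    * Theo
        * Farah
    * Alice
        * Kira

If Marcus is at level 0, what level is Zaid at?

4

Chain from Zaid up to Marcus: Zaid → Enzo → Joris → Hope → Marcus. That is 4 steps up, so Zaid is 4 levels below Marcus.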